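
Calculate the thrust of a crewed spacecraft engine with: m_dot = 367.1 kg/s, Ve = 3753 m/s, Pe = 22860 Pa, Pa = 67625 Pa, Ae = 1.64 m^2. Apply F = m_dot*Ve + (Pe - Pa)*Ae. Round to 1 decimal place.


Step 1: Momentum thrust = m_dot * Ve = 367.1 * 3753 = 1377726.3 N
Step 2: Pressure thrust = (Pe - Pa) * Ae = (22860 - 67625) * 1.64 = -73414.60 N
Step 3: Total thrust F = 1377726.3 + -73414.60 = 1304311.7 N

1304311.7


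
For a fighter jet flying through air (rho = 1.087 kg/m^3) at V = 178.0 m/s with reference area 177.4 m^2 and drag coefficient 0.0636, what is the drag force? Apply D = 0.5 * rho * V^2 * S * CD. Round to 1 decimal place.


Step 1: Dynamic pressure q = 0.5 * 1.087 * 178.0^2 = 17220.254 Pa
Step 2: Drag D = q * S * CD = 17220.254 * 177.4 * 0.0636
Step 3: D = 194289.9 N

194289.9


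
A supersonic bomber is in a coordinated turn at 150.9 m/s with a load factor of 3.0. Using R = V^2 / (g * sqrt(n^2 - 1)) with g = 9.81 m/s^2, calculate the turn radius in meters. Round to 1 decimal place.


Step 1: V^2 = 150.9^2 = 22770.81
Step 2: n^2 - 1 = 3.0^2 - 1 = 8.0
Step 3: sqrt(8.0) = 2.828427
Step 4: R = 22770.81 / (9.81 * 2.828427) = 820.7 m

820.7


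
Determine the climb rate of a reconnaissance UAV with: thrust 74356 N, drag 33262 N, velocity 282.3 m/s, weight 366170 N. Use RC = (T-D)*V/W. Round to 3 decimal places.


Step 1: Excess thrust = T - D = 74356 - 33262 = 41094 N
Step 2: Excess power = 41094 * 282.3 = 11600836.2 W
Step 3: RC = 11600836.2 / 366170 = 31.682 m/s

31.682


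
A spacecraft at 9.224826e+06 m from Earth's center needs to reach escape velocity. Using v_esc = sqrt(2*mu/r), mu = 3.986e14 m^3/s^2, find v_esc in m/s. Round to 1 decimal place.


Step 1: 2*mu/r = 2 * 3.986e14 / 9.224826e+06 = 86418974.1899
Step 2: v_esc = sqrt(86418974.1899) = 9296.2 m/s

9296.2


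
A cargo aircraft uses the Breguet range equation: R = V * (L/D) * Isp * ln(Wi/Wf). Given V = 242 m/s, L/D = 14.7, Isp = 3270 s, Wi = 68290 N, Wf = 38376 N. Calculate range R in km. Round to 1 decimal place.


Step 1: Coefficient = V * (L/D) * Isp = 242 * 14.7 * 3270 = 11632698.0 m
Step 2: Wi/Wf = 68290 / 38376 = 1.779498
Step 3: ln(1.779498) = 0.576331
Step 4: R = 11632698.0 * 0.576331 = 6704285.4 m = 6704.3 km

6704.3


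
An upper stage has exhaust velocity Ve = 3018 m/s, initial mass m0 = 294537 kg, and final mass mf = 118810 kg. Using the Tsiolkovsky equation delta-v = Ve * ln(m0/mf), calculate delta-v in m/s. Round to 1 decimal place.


Step 1: Mass ratio m0/mf = 294537 / 118810 = 2.479059
Step 2: ln(2.479059) = 0.907879
Step 3: delta-v = 3018 * 0.907879 = 2740.0 m/s

2740.0


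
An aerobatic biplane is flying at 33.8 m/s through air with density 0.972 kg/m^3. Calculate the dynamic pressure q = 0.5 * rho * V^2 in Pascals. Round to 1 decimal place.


Step 1: V^2 = 33.8^2 = 1142.44
Step 2: q = 0.5 * 0.972 * 1142.44
Step 3: q = 555.2 Pa

555.2


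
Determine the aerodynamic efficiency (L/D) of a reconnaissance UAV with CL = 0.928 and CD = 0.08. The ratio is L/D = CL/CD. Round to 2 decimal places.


Step 1: L/D = CL / CD = 0.928 / 0.08
Step 2: L/D = 11.60

11.60


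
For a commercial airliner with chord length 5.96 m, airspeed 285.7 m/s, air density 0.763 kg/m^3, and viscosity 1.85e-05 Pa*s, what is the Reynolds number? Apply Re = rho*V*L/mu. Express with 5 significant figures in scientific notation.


Step 1: Numerator = rho * V * L = 0.763 * 285.7 * 5.96 = 1299.215036
Step 2: Re = 1299.215036 / 1.85e-05
Step 3: Re = 7.0228e+07

7.0228e+07


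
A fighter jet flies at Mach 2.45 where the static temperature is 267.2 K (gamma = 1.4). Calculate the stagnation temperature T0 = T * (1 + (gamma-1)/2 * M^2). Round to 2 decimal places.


Step 1: (gamma-1)/2 = 0.2
Step 2: M^2 = 6.0025
Step 3: 1 + 0.2 * 6.0025 = 2.2005
Step 4: T0 = 267.2 * 2.2005 = 587.97 K

587.97


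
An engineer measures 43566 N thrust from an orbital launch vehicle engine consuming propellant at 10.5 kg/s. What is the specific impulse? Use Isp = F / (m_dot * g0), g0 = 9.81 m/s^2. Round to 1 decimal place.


Step 1: m_dot * g0 = 10.5 * 9.81 = 103.01
Step 2: Isp = 43566 / 103.01 = 423.0 s

423.0


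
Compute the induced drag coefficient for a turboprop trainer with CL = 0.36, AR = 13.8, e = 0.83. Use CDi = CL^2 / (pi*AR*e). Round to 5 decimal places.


Step 1: CL^2 = 0.36^2 = 0.1296
Step 2: pi * AR * e = 3.14159 * 13.8 * 0.83 = 35.983802
Step 3: CDi = 0.1296 / 35.983802 = 0.00360

0.00360


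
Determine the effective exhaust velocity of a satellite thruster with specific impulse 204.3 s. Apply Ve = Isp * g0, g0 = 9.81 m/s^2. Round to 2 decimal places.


Step 1: Ve = Isp * g0 = 204.3 * 9.81
Step 2: Ve = 2004.18 m/s

2004.18


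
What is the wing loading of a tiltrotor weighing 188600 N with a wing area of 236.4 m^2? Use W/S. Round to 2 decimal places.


Step 1: Wing loading = W / S = 188600 / 236.4
Step 2: Wing loading = 797.80 N/m^2

797.80


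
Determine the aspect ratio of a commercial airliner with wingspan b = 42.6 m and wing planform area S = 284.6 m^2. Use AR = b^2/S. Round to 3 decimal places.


Step 1: b^2 = 42.6^2 = 1814.76
Step 2: AR = 1814.76 / 284.6 = 6.377

6.377


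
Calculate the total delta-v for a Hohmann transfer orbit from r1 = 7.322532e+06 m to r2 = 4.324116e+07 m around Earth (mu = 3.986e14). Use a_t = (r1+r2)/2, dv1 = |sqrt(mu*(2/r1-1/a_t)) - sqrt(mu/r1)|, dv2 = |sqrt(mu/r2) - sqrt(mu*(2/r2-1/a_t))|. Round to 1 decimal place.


Step 1: Transfer semi-major axis a_t = (7.322532e+06 + 4.324116e+07) / 2 = 2.528185e+07 m
Step 2: v1 (circular at r1) = sqrt(mu/r1) = 7377.99 m/s
Step 3: v_t1 = sqrt(mu*(2/r1 - 1/a_t)) = 9649.0 m/s
Step 4: dv1 = |9649.0 - 7377.99| = 2271.01 m/s
Step 5: v2 (circular at r2) = 3036.13 m/s, v_t2 = 1633.98 m/s
Step 6: dv2 = |3036.13 - 1633.98| = 1402.15 m/s
Step 7: Total delta-v = 2271.01 + 1402.15 = 3673.2 m/s

3673.2


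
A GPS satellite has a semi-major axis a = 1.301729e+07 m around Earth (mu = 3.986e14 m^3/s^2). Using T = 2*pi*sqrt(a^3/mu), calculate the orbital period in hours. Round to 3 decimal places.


Step 1: a^3 / mu = 2.205778e+21 / 3.986e14 = 5.533813e+06
Step 2: sqrt(5.533813e+06) = 2352.4057 s
Step 3: T = 2*pi * 2352.4057 = 14780.6 s
Step 4: T in hours = 14780.6 / 3600 = 4.106 hours

4.106


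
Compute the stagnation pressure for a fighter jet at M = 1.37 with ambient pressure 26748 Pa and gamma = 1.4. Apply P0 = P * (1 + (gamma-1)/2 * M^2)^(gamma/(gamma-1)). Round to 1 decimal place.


Step 1: (gamma-1)/2 * M^2 = 0.2 * 1.8769 = 0.37538
Step 2: 1 + 0.37538 = 1.37538
Step 3: Exponent gamma/(gamma-1) = 3.5
Step 4: P0 = 26748 * 1.37538^3.5 = 81615.1 Pa

81615.1


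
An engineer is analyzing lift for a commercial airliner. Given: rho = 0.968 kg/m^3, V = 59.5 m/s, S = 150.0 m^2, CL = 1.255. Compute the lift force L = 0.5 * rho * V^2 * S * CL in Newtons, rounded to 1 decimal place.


Step 1: Calculate dynamic pressure q = 0.5 * 0.968 * 59.5^2 = 0.5 * 0.968 * 3540.25 = 1713.481 Pa
Step 2: Multiply by wing area and lift coefficient: L = 1713.481 * 150.0 * 1.255
Step 3: L = 257022.15 * 1.255 = 322562.8 N

322562.8


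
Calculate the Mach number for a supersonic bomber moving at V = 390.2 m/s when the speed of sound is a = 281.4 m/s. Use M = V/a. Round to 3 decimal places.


Step 1: M = V / a = 390.2 / 281.4
Step 2: M = 1.387

1.387


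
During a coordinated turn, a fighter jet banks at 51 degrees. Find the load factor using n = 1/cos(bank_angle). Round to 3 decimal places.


Step 1: Convert 51 degrees to radians = 0.890118
Step 2: cos(51 deg) = 0.62932
Step 3: n = 1 / 0.62932 = 1.589

1.589


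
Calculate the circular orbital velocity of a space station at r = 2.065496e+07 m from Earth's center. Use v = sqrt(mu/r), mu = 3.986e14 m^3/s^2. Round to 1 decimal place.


Step 1: mu / r = 3.986e14 / 2.065496e+07 = 19298028.1734
Step 2: v = sqrt(19298028.1734) = 4393.0 m/s

4393.0


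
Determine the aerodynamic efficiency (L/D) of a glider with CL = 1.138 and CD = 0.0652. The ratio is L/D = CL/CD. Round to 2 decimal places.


Step 1: L/D = CL / CD = 1.138 / 0.0652
Step 2: L/D = 17.45

17.45


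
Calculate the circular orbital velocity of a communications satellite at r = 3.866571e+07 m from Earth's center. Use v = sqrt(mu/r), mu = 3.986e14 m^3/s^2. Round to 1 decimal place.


Step 1: mu / r = 3.986e14 / 3.866571e+07 = 10308875.7455
Step 2: v = sqrt(10308875.7455) = 3210.7 m/s

3210.7


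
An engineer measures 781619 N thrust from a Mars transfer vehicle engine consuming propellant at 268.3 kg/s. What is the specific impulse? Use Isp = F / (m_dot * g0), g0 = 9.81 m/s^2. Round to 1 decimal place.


Step 1: m_dot * g0 = 268.3 * 9.81 = 2632.02
Step 2: Isp = 781619 / 2632.02 = 297.0 s

297.0


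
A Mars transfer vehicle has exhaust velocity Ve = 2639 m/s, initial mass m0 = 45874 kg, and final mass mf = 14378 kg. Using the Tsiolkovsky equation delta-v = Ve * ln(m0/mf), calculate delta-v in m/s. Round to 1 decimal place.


Step 1: Mass ratio m0/mf = 45874 / 14378 = 3.190569
Step 2: ln(3.190569) = 1.160199
Step 3: delta-v = 2639 * 1.160199 = 3061.8 m/s

3061.8


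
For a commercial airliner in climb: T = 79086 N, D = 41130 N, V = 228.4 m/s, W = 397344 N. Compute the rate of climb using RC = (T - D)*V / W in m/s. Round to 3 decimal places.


Step 1: Excess thrust = T - D = 79086 - 41130 = 37956 N
Step 2: Excess power = 37956 * 228.4 = 8669150.4 W
Step 3: RC = 8669150.4 / 397344 = 21.818 m/s

21.818


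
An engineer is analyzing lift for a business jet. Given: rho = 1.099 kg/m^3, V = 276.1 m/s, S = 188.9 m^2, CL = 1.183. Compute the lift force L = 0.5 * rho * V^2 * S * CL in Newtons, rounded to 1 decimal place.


Step 1: Calculate dynamic pressure q = 0.5 * 1.099 * 276.1^2 = 0.5 * 1.099 * 76231.21 = 41889.0499 Pa
Step 2: Multiply by wing area and lift coefficient: L = 41889.0499 * 188.9 * 1.183
Step 3: L = 7912841.5252 * 1.183 = 9360891.5 N

9360891.5


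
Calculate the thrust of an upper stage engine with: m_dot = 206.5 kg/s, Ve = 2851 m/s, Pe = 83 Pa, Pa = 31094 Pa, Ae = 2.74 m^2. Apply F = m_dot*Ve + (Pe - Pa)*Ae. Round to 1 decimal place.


Step 1: Momentum thrust = m_dot * Ve = 206.5 * 2851 = 588731.5 N
Step 2: Pressure thrust = (Pe - Pa) * Ae = (83 - 31094) * 2.74 = -84970.14 N
Step 3: Total thrust F = 588731.5 + -84970.14 = 503761.4 N

503761.4


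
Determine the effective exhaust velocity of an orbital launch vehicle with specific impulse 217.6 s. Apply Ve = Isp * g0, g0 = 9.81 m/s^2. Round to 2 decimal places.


Step 1: Ve = Isp * g0 = 217.6 * 9.81
Step 2: Ve = 2134.66 m/s

2134.66


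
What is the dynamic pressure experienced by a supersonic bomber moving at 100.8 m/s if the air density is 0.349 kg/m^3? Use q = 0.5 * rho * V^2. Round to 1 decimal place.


Step 1: V^2 = 100.8^2 = 10160.64
Step 2: q = 0.5 * 0.349 * 10160.64
Step 3: q = 1773.0 Pa

1773.0


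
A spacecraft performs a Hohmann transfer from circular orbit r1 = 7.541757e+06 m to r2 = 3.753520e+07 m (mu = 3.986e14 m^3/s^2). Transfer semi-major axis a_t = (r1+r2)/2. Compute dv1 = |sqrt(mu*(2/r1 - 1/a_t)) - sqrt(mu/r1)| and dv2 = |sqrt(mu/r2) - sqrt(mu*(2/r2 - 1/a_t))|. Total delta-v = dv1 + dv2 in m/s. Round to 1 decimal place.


Step 1: Transfer semi-major axis a_t = (7.541757e+06 + 3.753520e+07) / 2 = 2.253848e+07 m
Step 2: v1 (circular at r1) = sqrt(mu/r1) = 7269.97 m/s
Step 3: v_t1 = sqrt(mu*(2/r1 - 1/a_t)) = 9381.87 m/s
Step 4: dv1 = |9381.87 - 7269.97| = 2111.9 m/s
Step 5: v2 (circular at r2) = 3258.74 m/s, v_t2 = 1885.05 m/s
Step 6: dv2 = |3258.74 - 1885.05| = 1373.69 m/s
Step 7: Total delta-v = 2111.9 + 1373.69 = 3485.6 m/s

3485.6


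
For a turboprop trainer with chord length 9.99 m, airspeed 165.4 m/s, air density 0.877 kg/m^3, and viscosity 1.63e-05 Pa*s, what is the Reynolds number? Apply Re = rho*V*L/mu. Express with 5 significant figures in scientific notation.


Step 1: Numerator = rho * V * L = 0.877 * 165.4 * 9.99 = 1449.107442
Step 2: Re = 1449.107442 / 1.63e-05
Step 3: Re = 8.8902e+07

8.8902e+07


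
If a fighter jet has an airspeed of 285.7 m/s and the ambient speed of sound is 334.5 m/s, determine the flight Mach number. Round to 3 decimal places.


Step 1: M = V / a = 285.7 / 334.5
Step 2: M = 0.854

0.854


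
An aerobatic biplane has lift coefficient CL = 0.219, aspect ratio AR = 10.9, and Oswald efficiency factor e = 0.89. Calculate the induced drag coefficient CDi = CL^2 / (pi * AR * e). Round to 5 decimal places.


Step 1: CL^2 = 0.219^2 = 0.047961
Step 2: pi * AR * e = 3.14159 * 10.9 * 0.89 = 30.47659
Step 3: CDi = 0.047961 / 30.47659 = 0.00157

0.00157


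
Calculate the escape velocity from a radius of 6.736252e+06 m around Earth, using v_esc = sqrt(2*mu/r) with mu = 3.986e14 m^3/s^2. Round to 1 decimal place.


Step 1: 2*mu/r = 2 * 3.986e14 / 6.736252e+06 = 118344741.2597
Step 2: v_esc = sqrt(118344741.2597) = 10878.6 m/s

10878.6


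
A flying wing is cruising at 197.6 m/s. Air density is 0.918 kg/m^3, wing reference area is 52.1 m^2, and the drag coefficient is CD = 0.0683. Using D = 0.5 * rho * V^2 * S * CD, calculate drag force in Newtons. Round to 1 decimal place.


Step 1: Dynamic pressure q = 0.5 * 0.918 * 197.6^2 = 17922.0038 Pa
Step 2: Drag D = q * S * CD = 17922.0038 * 52.1 * 0.0683
Step 3: D = 63774.2 N

63774.2


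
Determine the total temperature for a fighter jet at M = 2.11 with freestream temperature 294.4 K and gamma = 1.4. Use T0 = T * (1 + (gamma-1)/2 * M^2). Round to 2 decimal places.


Step 1: (gamma-1)/2 = 0.2
Step 2: M^2 = 4.4521
Step 3: 1 + 0.2 * 4.4521 = 1.89042
Step 4: T0 = 294.4 * 1.89042 = 556.54 K

556.54


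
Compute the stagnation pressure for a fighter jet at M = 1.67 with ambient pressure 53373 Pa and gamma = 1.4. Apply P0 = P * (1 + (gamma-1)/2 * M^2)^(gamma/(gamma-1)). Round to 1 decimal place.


Step 1: (gamma-1)/2 * M^2 = 0.2 * 2.7889 = 0.55778
Step 2: 1 + 0.55778 = 1.55778
Step 3: Exponent gamma/(gamma-1) = 3.5
Step 4: P0 = 53373 * 1.55778^3.5 = 251821.6 Pa

251821.6


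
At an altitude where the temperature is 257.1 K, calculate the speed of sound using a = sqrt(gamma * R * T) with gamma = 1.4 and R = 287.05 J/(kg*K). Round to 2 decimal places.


Step 1: gamma * R * T = 1.4 * 287.05 * 257.1 = 103320.777
Step 2: a = sqrt(103320.777) = 321.44 m/s

321.44


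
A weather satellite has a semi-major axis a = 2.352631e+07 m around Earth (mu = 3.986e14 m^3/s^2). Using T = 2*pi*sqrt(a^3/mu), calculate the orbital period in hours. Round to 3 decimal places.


Step 1: a^3 / mu = 1.302151e+22 / 3.986e14 = 3.266812e+07
Step 2: sqrt(3.266812e+07) = 5715.6033 s
Step 3: T = 2*pi * 5715.6033 = 35912.19 s
Step 4: T in hours = 35912.19 / 3600 = 9.976 hours

9.976


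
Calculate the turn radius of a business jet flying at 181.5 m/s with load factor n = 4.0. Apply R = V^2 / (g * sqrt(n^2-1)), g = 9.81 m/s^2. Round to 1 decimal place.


Step 1: V^2 = 181.5^2 = 32942.25
Step 2: n^2 - 1 = 4.0^2 - 1 = 15.0
Step 3: sqrt(15.0) = 3.872983
Step 4: R = 32942.25 / (9.81 * 3.872983) = 867.0 m

867.0


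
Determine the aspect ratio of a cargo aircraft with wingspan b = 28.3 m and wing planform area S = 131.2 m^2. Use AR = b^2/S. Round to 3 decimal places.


Step 1: b^2 = 28.3^2 = 800.89
Step 2: AR = 800.89 / 131.2 = 6.104

6.104


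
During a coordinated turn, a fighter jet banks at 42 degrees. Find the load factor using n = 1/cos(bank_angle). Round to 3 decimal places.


Step 1: Convert 42 degrees to radians = 0.733038
Step 2: cos(42 deg) = 0.743145
Step 3: n = 1 / 0.743145 = 1.346

1.346


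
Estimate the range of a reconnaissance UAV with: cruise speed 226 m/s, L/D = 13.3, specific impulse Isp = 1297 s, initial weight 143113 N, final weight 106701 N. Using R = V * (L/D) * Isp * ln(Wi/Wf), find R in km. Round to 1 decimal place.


Step 1: Coefficient = V * (L/D) * Isp = 226 * 13.3 * 1297 = 3898522.6 m
Step 2: Wi/Wf = 143113 / 106701 = 1.341253
Step 3: ln(1.341253) = 0.293604
Step 4: R = 3898522.6 * 0.293604 = 1144621.8 m = 1144.6 km

1144.6


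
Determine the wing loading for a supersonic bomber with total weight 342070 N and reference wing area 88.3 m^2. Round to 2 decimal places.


Step 1: Wing loading = W / S = 342070 / 88.3
Step 2: Wing loading = 3873.95 N/m^2

3873.95


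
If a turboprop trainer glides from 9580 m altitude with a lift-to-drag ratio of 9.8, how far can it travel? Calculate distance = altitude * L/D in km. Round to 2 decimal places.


Step 1: Glide distance = altitude * L/D = 9580 * 9.8 = 93884.0 m
Step 2: Convert to km: 93884.0 / 1000 = 93.88 km

93.88


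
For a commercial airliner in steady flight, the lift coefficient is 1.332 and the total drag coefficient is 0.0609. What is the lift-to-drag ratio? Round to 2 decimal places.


Step 1: L/D = CL / CD = 1.332 / 0.0609
Step 2: L/D = 21.87

21.87


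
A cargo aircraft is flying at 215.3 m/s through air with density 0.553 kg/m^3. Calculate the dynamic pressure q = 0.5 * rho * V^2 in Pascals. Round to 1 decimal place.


Step 1: V^2 = 215.3^2 = 46354.09
Step 2: q = 0.5 * 0.553 * 46354.09
Step 3: q = 12816.9 Pa

12816.9


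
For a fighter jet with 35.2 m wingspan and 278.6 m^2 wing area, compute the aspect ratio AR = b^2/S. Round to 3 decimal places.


Step 1: b^2 = 35.2^2 = 1239.04
Step 2: AR = 1239.04 / 278.6 = 4.447

4.447


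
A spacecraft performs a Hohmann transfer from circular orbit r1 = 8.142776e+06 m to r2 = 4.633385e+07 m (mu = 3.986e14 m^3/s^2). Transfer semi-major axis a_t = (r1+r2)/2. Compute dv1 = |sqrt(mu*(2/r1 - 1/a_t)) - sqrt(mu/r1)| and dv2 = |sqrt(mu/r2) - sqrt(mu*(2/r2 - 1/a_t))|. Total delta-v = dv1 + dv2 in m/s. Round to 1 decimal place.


Step 1: Transfer semi-major axis a_t = (8.142776e+06 + 4.633385e+07) / 2 = 2.723831e+07 m
Step 2: v1 (circular at r1) = sqrt(mu/r1) = 6996.53 m/s
Step 3: v_t1 = sqrt(mu*(2/r1 - 1/a_t)) = 9125.18 m/s
Step 4: dv1 = |9125.18 - 6996.53| = 2128.66 m/s
Step 5: v2 (circular at r2) = 2933.05 m/s, v_t2 = 1603.67 m/s
Step 6: dv2 = |2933.05 - 1603.67| = 1329.38 m/s
Step 7: Total delta-v = 2128.66 + 1329.38 = 3458.0 m/s

3458.0


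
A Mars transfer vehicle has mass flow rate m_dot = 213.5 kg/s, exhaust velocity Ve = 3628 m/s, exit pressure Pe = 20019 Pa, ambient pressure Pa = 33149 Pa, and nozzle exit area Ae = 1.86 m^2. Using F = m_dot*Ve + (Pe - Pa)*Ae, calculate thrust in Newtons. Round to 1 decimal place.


Step 1: Momentum thrust = m_dot * Ve = 213.5 * 3628 = 774578.0 N
Step 2: Pressure thrust = (Pe - Pa) * Ae = (20019 - 33149) * 1.86 = -24421.80 N
Step 3: Total thrust F = 774578.0 + -24421.80 = 750156.2 N

750156.2


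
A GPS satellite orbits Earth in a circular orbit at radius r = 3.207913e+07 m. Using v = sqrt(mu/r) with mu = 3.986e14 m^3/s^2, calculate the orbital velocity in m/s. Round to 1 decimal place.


Step 1: mu / r = 3.986e14 / 3.207913e+07 = 12425524.0089
Step 2: v = sqrt(12425524.0089) = 3525.0 m/s

3525.0


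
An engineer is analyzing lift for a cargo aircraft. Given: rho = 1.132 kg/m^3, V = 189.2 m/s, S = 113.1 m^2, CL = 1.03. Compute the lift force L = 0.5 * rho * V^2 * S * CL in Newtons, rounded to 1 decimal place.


Step 1: Calculate dynamic pressure q = 0.5 * 1.132 * 189.2^2 = 0.5 * 1.132 * 35796.64 = 20260.8982 Pa
Step 2: Multiply by wing area and lift coefficient: L = 20260.8982 * 113.1 * 1.03
Step 3: L = 2291507.5909 * 1.03 = 2360252.8 N

2360252.8


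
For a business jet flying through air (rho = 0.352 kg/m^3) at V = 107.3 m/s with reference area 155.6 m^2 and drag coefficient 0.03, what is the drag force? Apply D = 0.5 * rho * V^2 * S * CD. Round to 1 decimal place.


Step 1: Dynamic pressure q = 0.5 * 0.352 * 107.3^2 = 2026.339 Pa
Step 2: Drag D = q * S * CD = 2026.339 * 155.6 * 0.03
Step 3: D = 9459.0 N

9459.0


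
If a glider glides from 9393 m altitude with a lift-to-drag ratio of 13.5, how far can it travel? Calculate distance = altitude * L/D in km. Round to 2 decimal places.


Step 1: Glide distance = altitude * L/D = 9393 * 13.5 = 126805.5 m
Step 2: Convert to km: 126805.5 / 1000 = 126.81 km

126.81


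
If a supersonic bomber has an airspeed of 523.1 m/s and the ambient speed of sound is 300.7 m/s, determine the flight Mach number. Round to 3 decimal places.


Step 1: M = V / a = 523.1 / 300.7
Step 2: M = 1.740

1.740


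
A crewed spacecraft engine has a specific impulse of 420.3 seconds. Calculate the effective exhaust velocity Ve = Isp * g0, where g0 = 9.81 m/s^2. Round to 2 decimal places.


Step 1: Ve = Isp * g0 = 420.3 * 9.81
Step 2: Ve = 4123.14 m/s

4123.14


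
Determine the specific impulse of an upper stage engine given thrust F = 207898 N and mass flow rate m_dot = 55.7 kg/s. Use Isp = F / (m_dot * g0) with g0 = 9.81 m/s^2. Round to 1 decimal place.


Step 1: m_dot * g0 = 55.7 * 9.81 = 546.42
Step 2: Isp = 207898 / 546.42 = 380.5 s

380.5


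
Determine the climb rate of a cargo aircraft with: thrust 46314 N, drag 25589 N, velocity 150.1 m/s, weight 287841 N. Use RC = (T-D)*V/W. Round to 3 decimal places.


Step 1: Excess thrust = T - D = 46314 - 25589 = 20725 N
Step 2: Excess power = 20725 * 150.1 = 3110822.5 W
Step 3: RC = 3110822.5 / 287841 = 10.807 m/s

10.807


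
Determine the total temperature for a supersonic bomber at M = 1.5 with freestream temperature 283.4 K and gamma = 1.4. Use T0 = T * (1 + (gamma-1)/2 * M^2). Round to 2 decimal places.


Step 1: (gamma-1)/2 = 0.2
Step 2: M^2 = 2.25
Step 3: 1 + 0.2 * 2.25 = 1.45
Step 4: T0 = 283.4 * 1.45 = 410.93 K

410.93


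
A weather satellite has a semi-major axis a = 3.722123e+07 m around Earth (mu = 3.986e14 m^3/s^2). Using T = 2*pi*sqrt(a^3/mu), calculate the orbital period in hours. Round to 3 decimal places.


Step 1: a^3 / mu = 5.156704e+22 / 3.986e14 = 1.293704e+08
Step 2: sqrt(1.293704e+08) = 11374.1103 s
Step 3: T = 2*pi * 11374.1103 = 71465.64 s
Step 4: T in hours = 71465.64 / 3600 = 19.852 hours

19.852


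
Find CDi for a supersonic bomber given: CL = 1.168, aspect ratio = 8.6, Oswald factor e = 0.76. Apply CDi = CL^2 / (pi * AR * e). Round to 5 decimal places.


Step 1: CL^2 = 1.168^2 = 1.364224
Step 2: pi * AR * e = 3.14159 * 8.6 * 0.76 = 20.53345
Step 3: CDi = 1.364224 / 20.53345 = 0.06644

0.06644


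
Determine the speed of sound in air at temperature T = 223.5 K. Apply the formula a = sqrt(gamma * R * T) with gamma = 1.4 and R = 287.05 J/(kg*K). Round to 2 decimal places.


Step 1: gamma * R * T = 1.4 * 287.05 * 223.5 = 89817.945
Step 2: a = sqrt(89817.945) = 299.70 m/s

299.70


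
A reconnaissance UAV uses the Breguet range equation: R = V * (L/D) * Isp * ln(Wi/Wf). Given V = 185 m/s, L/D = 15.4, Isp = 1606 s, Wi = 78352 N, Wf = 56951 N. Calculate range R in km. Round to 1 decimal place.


Step 1: Coefficient = V * (L/D) * Isp = 185 * 15.4 * 1606 = 4575494.0 m
Step 2: Wi/Wf = 78352 / 56951 = 1.375779
Step 3: ln(1.375779) = 0.31902
Step 4: R = 4575494.0 * 0.31902 = 1459675.2 m = 1459.7 km

1459.7


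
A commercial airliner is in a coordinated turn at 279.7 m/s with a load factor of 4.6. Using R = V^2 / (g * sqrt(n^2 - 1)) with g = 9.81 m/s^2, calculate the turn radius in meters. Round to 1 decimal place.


Step 1: V^2 = 279.7^2 = 78232.09
Step 2: n^2 - 1 = 4.6^2 - 1 = 20.16
Step 3: sqrt(20.16) = 4.489989
Step 4: R = 78232.09 / (9.81 * 4.489989) = 1776.1 m

1776.1


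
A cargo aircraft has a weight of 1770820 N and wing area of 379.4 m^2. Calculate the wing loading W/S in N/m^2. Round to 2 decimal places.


Step 1: Wing loading = W / S = 1770820 / 379.4
Step 2: Wing loading = 4667.42 N/m^2

4667.42


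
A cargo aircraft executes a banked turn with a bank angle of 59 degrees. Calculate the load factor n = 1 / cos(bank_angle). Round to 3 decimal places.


Step 1: Convert 59 degrees to radians = 1.029744
Step 2: cos(59 deg) = 0.515038
Step 3: n = 1 / 0.515038 = 1.942

1.942


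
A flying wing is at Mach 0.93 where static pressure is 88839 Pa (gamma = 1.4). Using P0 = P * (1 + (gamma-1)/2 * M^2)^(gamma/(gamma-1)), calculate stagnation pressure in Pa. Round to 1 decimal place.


Step 1: (gamma-1)/2 * M^2 = 0.2 * 0.8649 = 0.17298
Step 2: 1 + 0.17298 = 1.17298
Step 3: Exponent gamma/(gamma-1) = 3.5
Step 4: P0 = 88839 * 1.17298^3.5 = 155281.9 Pa

155281.9


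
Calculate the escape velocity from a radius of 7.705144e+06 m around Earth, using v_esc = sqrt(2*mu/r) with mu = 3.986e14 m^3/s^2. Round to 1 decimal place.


Step 1: 2*mu/r = 2 * 3.986e14 / 7.705144e+06 = 103463348.6409
Step 2: v_esc = sqrt(103463348.6409) = 10171.7 m/s

10171.7


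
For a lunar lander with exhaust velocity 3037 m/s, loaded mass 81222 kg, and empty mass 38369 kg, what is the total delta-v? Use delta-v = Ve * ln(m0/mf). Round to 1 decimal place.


Step 1: Mass ratio m0/mf = 81222 / 38369 = 2.116865
Step 2: ln(2.116865) = 0.749936
Step 3: delta-v = 3037 * 0.749936 = 2277.6 m/s

2277.6


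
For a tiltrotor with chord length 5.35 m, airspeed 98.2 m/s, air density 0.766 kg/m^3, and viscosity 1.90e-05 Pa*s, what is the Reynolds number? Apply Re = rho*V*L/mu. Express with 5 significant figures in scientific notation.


Step 1: Numerator = rho * V * L = 0.766 * 98.2 * 5.35 = 402.43342
Step 2: Re = 402.43342 / 1.90e-05
Step 3: Re = 2.1181e+07

2.1181e+07


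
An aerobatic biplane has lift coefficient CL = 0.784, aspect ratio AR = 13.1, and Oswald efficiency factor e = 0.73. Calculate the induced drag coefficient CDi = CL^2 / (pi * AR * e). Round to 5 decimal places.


Step 1: CL^2 = 0.784^2 = 0.614656
Step 2: pi * AR * e = 3.14159 * 13.1 * 0.73 = 30.043051
Step 3: CDi = 0.614656 / 30.043051 = 0.02046

0.02046


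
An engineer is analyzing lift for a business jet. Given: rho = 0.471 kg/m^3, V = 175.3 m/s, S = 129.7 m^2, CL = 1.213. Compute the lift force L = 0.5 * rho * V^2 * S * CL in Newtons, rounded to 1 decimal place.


Step 1: Calculate dynamic pressure q = 0.5 * 0.471 * 175.3^2 = 0.5 * 0.471 * 30730.09 = 7236.9362 Pa
Step 2: Multiply by wing area and lift coefficient: L = 7236.9362 * 129.7 * 1.213
Step 3: L = 938630.6245 * 1.213 = 1138558.9 N

1138558.9


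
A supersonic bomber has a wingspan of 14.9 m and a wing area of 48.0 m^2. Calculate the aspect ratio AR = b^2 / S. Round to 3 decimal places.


Step 1: b^2 = 14.9^2 = 222.01
Step 2: AR = 222.01 / 48.0 = 4.625

4.625


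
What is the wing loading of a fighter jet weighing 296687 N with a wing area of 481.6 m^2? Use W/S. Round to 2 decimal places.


Step 1: Wing loading = W / S = 296687 / 481.6
Step 2: Wing loading = 616.04 N/m^2

616.04


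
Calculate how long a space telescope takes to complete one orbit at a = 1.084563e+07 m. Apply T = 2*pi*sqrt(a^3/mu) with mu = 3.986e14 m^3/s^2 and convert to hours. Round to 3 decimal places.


Step 1: a^3 / mu = 1.275746e+21 / 3.986e14 = 3.200568e+06
Step 2: sqrt(3.200568e+06) = 1789.0131 s
Step 3: T = 2*pi * 1789.0131 = 11240.7 s
Step 4: T in hours = 11240.7 / 3600 = 3.122 hours

3.122


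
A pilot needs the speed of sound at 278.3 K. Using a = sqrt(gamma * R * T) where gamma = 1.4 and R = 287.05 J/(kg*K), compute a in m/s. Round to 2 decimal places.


Step 1: gamma * R * T = 1.4 * 287.05 * 278.3 = 111840.421
Step 2: a = sqrt(111840.421) = 334.43 m/s

334.43


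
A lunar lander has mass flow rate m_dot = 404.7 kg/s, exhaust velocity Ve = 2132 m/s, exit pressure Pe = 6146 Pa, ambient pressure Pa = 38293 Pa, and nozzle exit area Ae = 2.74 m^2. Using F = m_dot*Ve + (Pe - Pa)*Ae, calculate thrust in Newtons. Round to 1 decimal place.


Step 1: Momentum thrust = m_dot * Ve = 404.7 * 2132 = 862820.4 N
Step 2: Pressure thrust = (Pe - Pa) * Ae = (6146 - 38293) * 2.74 = -88082.78 N
Step 3: Total thrust F = 862820.4 + -88082.78 = 774737.6 N

774737.6


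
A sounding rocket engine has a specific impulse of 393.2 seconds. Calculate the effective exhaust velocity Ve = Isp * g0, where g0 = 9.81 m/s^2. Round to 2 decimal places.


Step 1: Ve = Isp * g0 = 393.2 * 9.81
Step 2: Ve = 3857.29 m/s

3857.29


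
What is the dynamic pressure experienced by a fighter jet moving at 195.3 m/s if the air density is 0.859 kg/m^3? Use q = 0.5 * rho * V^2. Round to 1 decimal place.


Step 1: V^2 = 195.3^2 = 38142.09
Step 2: q = 0.5 * 0.859 * 38142.09
Step 3: q = 16382.0 Pa

16382.0


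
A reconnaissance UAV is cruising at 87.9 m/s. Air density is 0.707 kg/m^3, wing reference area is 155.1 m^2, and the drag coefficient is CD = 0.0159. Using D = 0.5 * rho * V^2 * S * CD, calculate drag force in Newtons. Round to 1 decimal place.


Step 1: Dynamic pressure q = 0.5 * 0.707 * 87.9^2 = 2731.2859 Pa
Step 2: Drag D = q * S * CD = 2731.2859 * 155.1 * 0.0159
Step 3: D = 6735.6 N

6735.6


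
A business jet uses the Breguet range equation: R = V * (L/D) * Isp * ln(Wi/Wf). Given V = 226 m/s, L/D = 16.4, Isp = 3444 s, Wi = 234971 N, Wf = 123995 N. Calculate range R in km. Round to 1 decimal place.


Step 1: Coefficient = V * (L/D) * Isp = 226 * 16.4 * 3444 = 12764841.6 m
Step 2: Wi/Wf = 234971 / 123995 = 1.895004
Step 3: ln(1.895004) = 0.639221
Step 4: R = 12764841.6 * 0.639221 = 8159553.0 m = 8159.6 km

8159.6


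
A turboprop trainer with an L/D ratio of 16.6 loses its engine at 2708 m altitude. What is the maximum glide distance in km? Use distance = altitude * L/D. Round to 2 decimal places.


Step 1: Glide distance = altitude * L/D = 2708 * 16.6 = 44952.8 m
Step 2: Convert to km: 44952.8 / 1000 = 44.95 km

44.95


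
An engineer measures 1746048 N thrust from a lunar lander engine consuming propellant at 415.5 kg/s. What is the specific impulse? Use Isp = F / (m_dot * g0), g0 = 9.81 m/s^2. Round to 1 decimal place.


Step 1: m_dot * g0 = 415.5 * 9.81 = 4076.06
Step 2: Isp = 1746048 / 4076.06 = 428.4 s

428.4


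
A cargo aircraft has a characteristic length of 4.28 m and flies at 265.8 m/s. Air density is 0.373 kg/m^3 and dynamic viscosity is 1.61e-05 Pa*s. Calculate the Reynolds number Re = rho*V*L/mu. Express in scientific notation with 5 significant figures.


Step 1: Numerator = rho * V * L = 0.373 * 265.8 * 4.28 = 424.333752
Step 2: Re = 424.333752 / 1.61e-05
Step 3: Re = 2.6356e+07

2.6356e+07


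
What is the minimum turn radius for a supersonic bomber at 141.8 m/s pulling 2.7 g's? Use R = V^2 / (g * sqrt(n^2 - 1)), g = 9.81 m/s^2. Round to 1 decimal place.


Step 1: V^2 = 141.8^2 = 20107.24
Step 2: n^2 - 1 = 2.7^2 - 1 = 6.29
Step 3: sqrt(6.29) = 2.507987
Step 4: R = 20107.24 / (9.81 * 2.507987) = 817.3 m

817.3


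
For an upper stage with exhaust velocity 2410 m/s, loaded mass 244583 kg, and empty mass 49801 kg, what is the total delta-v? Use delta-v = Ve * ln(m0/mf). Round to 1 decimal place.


Step 1: Mass ratio m0/mf = 244583 / 49801 = 4.911207
Step 2: ln(4.911207) = 1.59152
Step 3: delta-v = 2410 * 1.59152 = 3835.6 m/s

3835.6


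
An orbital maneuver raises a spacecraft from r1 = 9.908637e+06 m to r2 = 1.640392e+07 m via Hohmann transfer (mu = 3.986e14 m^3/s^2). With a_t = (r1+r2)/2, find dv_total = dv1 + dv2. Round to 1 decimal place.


Step 1: Transfer semi-major axis a_t = (9.908637e+06 + 1.640392e+07) / 2 = 1.315628e+07 m
Step 2: v1 (circular at r1) = sqrt(mu/r1) = 6342.52 m/s
Step 3: v_t1 = sqrt(mu*(2/r1 - 1/a_t)) = 7082.21 m/s
Step 4: dv1 = |7082.21 - 6342.52| = 739.7 m/s
Step 5: v2 (circular at r2) = 4929.41 m/s, v_t2 = 4277.95 m/s
Step 6: dv2 = |4929.41 - 4277.95| = 651.46 m/s
Step 7: Total delta-v = 739.7 + 651.46 = 1391.2 m/s

1391.2


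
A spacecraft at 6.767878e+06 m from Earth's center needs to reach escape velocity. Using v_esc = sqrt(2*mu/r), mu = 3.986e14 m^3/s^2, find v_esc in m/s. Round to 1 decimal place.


Step 1: 2*mu/r = 2 * 3.986e14 / 6.767878e+06 = 117791721.4229
Step 2: v_esc = sqrt(117791721.4229) = 10853.2 m/s

10853.2


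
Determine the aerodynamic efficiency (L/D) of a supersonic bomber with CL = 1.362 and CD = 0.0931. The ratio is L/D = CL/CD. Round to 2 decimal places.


Step 1: L/D = CL / CD = 1.362 / 0.0931
Step 2: L/D = 14.63

14.63


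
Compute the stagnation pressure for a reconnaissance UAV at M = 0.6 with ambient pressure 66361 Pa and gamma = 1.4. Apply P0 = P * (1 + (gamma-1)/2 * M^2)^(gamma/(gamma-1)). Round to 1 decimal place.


Step 1: (gamma-1)/2 * M^2 = 0.2 * 0.36 = 0.072
Step 2: 1 + 0.072 = 1.072
Step 3: Exponent gamma/(gamma-1) = 3.5
Step 4: P0 = 66361 * 1.072^3.5 = 84643.7 Pa

84643.7


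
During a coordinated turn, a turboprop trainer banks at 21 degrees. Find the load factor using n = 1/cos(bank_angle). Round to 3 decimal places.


Step 1: Convert 21 degrees to radians = 0.366519
Step 2: cos(21 deg) = 0.93358
Step 3: n = 1 / 0.93358 = 1.071

1.071


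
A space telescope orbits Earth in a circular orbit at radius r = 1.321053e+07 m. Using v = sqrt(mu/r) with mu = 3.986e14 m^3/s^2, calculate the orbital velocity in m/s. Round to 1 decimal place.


Step 1: mu / r = 3.986e14 / 1.321053e+07 = 30172899.9518
Step 2: v = sqrt(30172899.9518) = 5493.0 m/s

5493.0


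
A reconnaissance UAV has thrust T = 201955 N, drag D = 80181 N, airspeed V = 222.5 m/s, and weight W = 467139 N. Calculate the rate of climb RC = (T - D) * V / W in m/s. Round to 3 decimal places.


Step 1: Excess thrust = T - D = 201955 - 80181 = 121774 N
Step 2: Excess power = 121774 * 222.5 = 27094715.0 W
Step 3: RC = 27094715.0 / 467139 = 58.001 m/s

58.001


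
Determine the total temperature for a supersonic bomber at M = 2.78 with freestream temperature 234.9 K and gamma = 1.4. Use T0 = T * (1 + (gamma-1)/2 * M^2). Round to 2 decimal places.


Step 1: (gamma-1)/2 = 0.2
Step 2: M^2 = 7.7284
Step 3: 1 + 0.2 * 7.7284 = 2.54568
Step 4: T0 = 234.9 * 2.54568 = 597.98 K

597.98


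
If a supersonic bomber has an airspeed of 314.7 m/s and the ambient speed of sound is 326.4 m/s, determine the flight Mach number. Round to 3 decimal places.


Step 1: M = V / a = 314.7 / 326.4
Step 2: M = 0.964

0.964


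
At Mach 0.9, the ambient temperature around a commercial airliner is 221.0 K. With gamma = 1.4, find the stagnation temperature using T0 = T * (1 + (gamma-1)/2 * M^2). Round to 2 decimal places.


Step 1: (gamma-1)/2 = 0.2
Step 2: M^2 = 0.81
Step 3: 1 + 0.2 * 0.81 = 1.162
Step 4: T0 = 221.0 * 1.162 = 256.80 K

256.80


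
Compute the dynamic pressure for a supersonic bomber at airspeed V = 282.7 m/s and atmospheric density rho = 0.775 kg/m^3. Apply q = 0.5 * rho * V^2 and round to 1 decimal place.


Step 1: V^2 = 282.7^2 = 79919.29
Step 2: q = 0.5 * 0.775 * 79919.29
Step 3: q = 30968.7 Pa

30968.7


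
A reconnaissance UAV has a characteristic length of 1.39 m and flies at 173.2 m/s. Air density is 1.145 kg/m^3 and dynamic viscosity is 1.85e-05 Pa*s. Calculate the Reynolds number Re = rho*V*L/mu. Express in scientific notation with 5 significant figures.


Step 1: Numerator = rho * V * L = 1.145 * 173.2 * 1.39 = 275.65646
Step 2: Re = 275.65646 / 1.85e-05
Step 3: Re = 1.4900e+07

1.4900e+07


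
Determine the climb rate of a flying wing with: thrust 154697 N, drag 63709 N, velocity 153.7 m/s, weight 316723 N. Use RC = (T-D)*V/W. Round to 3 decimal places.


Step 1: Excess thrust = T - D = 154697 - 63709 = 90988 N
Step 2: Excess power = 90988 * 153.7 = 13984855.6 W
Step 3: RC = 13984855.6 / 316723 = 44.155 m/s

44.155


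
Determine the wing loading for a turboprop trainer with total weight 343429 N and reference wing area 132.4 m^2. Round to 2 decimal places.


Step 1: Wing loading = W / S = 343429 / 132.4
Step 2: Wing loading = 2593.87 N/m^2

2593.87


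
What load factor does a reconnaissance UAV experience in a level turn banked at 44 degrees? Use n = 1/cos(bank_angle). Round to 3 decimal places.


Step 1: Convert 44 degrees to radians = 0.767945
Step 2: cos(44 deg) = 0.71934
Step 3: n = 1 / 0.71934 = 1.390

1.390


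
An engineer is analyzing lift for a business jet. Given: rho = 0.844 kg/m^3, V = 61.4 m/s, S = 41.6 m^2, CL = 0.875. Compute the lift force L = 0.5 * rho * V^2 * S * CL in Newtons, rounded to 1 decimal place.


Step 1: Calculate dynamic pressure q = 0.5 * 0.844 * 61.4^2 = 0.5 * 0.844 * 3769.96 = 1590.9231 Pa
Step 2: Multiply by wing area and lift coefficient: L = 1590.9231 * 41.6 * 0.875
Step 3: L = 66182.4018 * 0.875 = 57909.6 N

57909.6


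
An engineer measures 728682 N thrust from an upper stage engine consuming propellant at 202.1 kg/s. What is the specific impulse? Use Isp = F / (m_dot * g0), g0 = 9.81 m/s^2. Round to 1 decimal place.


Step 1: m_dot * g0 = 202.1 * 9.81 = 1982.6
Step 2: Isp = 728682 / 1982.6 = 367.5 s

367.5


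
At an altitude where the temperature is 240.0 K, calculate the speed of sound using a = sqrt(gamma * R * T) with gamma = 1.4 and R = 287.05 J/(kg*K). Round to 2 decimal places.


Step 1: gamma * R * T = 1.4 * 287.05 * 240.0 = 96448.8
Step 2: a = sqrt(96448.8) = 310.56 m/s

310.56


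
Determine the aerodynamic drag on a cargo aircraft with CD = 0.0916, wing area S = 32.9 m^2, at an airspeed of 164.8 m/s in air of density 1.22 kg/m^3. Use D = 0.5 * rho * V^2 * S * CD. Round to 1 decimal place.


Step 1: Dynamic pressure q = 0.5 * 1.22 * 164.8^2 = 16567.0144 Pa
Step 2: Drag D = q * S * CD = 16567.0144 * 32.9 * 0.0916
Step 3: D = 49927.0 N

49927.0


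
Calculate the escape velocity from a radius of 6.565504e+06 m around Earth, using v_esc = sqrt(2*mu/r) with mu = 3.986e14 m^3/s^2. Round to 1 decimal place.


Step 1: 2*mu/r = 2 * 3.986e14 / 6.565504e+06 = 121422513.7933
Step 2: v_esc = sqrt(121422513.7933) = 11019.2 m/s

11019.2


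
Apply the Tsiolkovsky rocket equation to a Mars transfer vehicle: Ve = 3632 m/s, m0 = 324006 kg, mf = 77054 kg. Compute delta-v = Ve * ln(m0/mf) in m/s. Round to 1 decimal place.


Step 1: Mass ratio m0/mf = 324006 / 77054 = 4.204921
Step 2: ln(4.204921) = 1.436256
Step 3: delta-v = 3632 * 1.436256 = 5216.5 m/s

5216.5


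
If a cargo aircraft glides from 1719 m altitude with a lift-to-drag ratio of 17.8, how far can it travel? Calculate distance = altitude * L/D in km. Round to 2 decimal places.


Step 1: Glide distance = altitude * L/D = 1719 * 17.8 = 30598.2 m
Step 2: Convert to km: 30598.2 / 1000 = 30.60 km

30.60


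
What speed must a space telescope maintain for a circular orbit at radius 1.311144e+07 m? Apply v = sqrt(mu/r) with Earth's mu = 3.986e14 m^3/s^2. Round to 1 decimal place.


Step 1: mu / r = 3.986e14 / 1.311144e+07 = 30400932.3156
Step 2: v = sqrt(30400932.3156) = 5513.7 m/s

5513.7


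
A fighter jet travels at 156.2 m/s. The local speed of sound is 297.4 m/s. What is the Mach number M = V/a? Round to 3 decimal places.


Step 1: M = V / a = 156.2 / 297.4
Step 2: M = 0.525

0.525


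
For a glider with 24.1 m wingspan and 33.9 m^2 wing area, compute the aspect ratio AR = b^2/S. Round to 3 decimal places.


Step 1: b^2 = 24.1^2 = 580.81
Step 2: AR = 580.81 / 33.9 = 17.133

17.133


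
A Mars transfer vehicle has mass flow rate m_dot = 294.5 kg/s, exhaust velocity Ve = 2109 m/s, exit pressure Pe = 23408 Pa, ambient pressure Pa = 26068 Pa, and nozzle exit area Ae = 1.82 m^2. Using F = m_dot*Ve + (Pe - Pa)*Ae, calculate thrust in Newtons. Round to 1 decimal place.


Step 1: Momentum thrust = m_dot * Ve = 294.5 * 2109 = 621100.5 N
Step 2: Pressure thrust = (Pe - Pa) * Ae = (23408 - 26068) * 1.82 = -4841.20 N
Step 3: Total thrust F = 621100.5 + -4841.20 = 616259.3 N

616259.3


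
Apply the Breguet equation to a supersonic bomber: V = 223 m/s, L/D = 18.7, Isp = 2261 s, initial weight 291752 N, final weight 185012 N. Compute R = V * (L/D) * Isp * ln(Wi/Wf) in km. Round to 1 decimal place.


Step 1: Coefficient = V * (L/D) * Isp = 223 * 18.7 * 2261 = 9428596.1 m
Step 2: Wi/Wf = 291752 / 185012 = 1.576936
Step 3: ln(1.576936) = 0.455483
Step 4: R = 9428596.1 * 0.455483 = 4294569.4 m = 4294.6 km

4294.6


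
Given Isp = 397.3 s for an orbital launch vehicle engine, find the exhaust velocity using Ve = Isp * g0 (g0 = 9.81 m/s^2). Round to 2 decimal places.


Step 1: Ve = Isp * g0 = 397.3 * 9.81
Step 2: Ve = 3897.51 m/s

3897.51


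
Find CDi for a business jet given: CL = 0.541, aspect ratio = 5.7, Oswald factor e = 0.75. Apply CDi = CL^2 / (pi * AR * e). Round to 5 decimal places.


Step 1: CL^2 = 0.541^2 = 0.292681
Step 2: pi * AR * e = 3.14159 * 5.7 * 0.75 = 13.430309
Step 3: CDi = 0.292681 / 13.430309 = 0.02179

0.02179
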